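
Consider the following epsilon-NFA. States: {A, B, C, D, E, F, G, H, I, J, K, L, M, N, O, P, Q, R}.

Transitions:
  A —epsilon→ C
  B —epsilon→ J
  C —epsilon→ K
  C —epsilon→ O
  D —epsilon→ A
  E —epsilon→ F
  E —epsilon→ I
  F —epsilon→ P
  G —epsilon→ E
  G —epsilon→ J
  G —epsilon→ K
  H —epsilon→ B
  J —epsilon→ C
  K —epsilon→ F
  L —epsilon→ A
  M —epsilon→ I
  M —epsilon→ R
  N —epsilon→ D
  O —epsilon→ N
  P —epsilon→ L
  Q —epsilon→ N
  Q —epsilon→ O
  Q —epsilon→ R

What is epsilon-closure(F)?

{A, C, D, F, K, L, N, O, P}

Start with {F}.
From F via epsilon: add P.
From P via epsilon: add L.
From L via epsilon: add A.
From A via epsilon: add C.
From C via epsilon: add K, O.
From O via epsilon: add N.
From N via epsilon: add D.
No new states can be added; the closed set is {A, C, D, F, K, L, N, O, P}.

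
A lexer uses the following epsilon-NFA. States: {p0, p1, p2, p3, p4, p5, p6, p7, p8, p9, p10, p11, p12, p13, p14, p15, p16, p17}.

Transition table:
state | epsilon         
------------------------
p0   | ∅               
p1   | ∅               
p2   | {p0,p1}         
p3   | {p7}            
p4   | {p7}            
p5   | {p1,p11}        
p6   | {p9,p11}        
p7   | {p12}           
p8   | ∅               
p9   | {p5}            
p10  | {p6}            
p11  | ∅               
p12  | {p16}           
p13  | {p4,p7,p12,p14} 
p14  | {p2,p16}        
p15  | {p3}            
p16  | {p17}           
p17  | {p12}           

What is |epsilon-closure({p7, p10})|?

Start with {p7, p10}.
From p7 via epsilon: add p12.
From p10 via epsilon: add p6.
From p6 via epsilon: add p9, p11.
From p12 via epsilon: add p16.
From p9 via epsilon: add p5.
From p16 via epsilon: add p17.
From p5 via epsilon: add p1.
epsilon-closure = {p1, p5, p6, p7, p9, p10, p11, p12, p16, p17}, which has 10 states.

10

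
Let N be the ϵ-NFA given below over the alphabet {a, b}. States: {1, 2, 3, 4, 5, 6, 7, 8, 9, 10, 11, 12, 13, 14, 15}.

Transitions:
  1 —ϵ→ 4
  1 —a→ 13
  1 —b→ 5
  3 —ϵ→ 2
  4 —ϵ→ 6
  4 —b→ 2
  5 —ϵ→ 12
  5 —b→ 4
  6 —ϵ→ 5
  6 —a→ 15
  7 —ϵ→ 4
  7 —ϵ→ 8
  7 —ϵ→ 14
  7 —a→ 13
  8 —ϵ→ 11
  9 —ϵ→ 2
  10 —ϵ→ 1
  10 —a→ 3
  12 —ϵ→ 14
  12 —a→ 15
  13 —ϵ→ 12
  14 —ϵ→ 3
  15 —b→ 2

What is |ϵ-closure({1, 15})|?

9

Start with {1, 15}.
From 1 via ϵ: add 4.
From 4 via ϵ: add 6.
From 6 via ϵ: add 5.
From 5 via ϵ: add 12.
From 12 via ϵ: add 14.
From 14 via ϵ: add 3.
From 3 via ϵ: add 2.
ϵ-closure = {1, 2, 3, 4, 5, 6, 12, 14, 15}, which has 9 states.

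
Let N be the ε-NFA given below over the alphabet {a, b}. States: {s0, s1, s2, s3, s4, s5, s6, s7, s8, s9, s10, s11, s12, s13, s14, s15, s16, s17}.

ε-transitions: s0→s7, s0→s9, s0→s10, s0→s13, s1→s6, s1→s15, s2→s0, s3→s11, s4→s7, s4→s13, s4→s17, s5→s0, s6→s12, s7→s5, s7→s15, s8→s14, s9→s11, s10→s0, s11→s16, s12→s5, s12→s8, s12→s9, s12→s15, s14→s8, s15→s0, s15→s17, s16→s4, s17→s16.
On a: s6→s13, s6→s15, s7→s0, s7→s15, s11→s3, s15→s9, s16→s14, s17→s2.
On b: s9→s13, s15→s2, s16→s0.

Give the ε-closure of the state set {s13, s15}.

{s0, s4, s5, s7, s9, s10, s11, s13, s15, s16, s17}

Start with {s13, s15}.
From s15 via ε: add s0, s17.
From s0 via ε: add s7, s9, s10.
From s17 via ε: add s16.
From s7 via ε: add s5.
From s9 via ε: add s11.
From s16 via ε: add s4.
No new states can be added; the closed set is {s0, s4, s5, s7, s9, s10, s11, s13, s15, s16, s17}.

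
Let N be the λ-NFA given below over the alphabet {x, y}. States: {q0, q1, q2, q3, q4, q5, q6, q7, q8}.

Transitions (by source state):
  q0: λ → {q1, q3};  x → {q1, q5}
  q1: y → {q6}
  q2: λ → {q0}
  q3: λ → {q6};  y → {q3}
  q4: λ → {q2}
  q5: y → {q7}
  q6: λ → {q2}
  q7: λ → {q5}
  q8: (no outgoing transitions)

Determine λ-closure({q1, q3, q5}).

Start with {q1, q3, q5}.
From q3 via λ: add q6.
From q6 via λ: add q2.
From q2 via λ: add q0.
No new states can be added; the closed set is {q0, q1, q2, q3, q5, q6}.

{q0, q1, q2, q3, q5, q6}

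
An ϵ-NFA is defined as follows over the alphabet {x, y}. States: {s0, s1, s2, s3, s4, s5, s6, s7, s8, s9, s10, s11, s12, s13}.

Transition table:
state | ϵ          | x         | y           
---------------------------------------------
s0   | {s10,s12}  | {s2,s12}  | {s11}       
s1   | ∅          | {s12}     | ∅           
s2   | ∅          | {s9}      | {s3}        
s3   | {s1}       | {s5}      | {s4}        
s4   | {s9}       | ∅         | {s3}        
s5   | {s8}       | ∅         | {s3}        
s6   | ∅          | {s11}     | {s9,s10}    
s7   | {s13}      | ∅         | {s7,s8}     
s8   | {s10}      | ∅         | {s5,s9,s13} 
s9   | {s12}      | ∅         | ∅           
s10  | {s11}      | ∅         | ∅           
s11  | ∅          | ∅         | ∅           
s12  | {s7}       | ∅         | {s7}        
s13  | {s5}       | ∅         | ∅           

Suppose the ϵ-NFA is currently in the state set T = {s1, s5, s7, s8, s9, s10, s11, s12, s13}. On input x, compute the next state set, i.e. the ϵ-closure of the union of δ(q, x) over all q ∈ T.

s1 on x → {s12}.
No x-transition from s5, s7, s8, s9, s10, s11, s12, s13.
Union after reading x: {s12}.
Now take the ϵ-closure:
From s12 via ϵ: add s7.
From s7 via ϵ: add s13.
From s13 via ϵ: add s5.
From s5 via ϵ: add s8.
From s8 via ϵ: add s10.
From s10 via ϵ: add s11.
No new states can be added; the closed set is {s5, s7, s8, s10, s11, s12, s13}.

{s5, s7, s8, s10, s11, s12, s13}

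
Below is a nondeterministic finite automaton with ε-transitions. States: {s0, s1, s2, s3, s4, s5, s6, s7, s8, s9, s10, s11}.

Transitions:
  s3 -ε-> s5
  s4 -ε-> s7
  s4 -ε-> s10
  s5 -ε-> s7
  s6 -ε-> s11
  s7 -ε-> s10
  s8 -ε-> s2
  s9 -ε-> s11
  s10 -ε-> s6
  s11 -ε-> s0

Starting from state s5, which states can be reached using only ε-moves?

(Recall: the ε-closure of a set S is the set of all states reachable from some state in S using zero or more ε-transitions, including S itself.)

Start with {s5}.
From s5 via ε: add s7.
From s7 via ε: add s10.
From s10 via ε: add s6.
From s6 via ε: add s11.
From s11 via ε: add s0.
No new states can be added; the closed set is {s0, s5, s6, s7, s10, s11}.

{s0, s5, s6, s7, s10, s11}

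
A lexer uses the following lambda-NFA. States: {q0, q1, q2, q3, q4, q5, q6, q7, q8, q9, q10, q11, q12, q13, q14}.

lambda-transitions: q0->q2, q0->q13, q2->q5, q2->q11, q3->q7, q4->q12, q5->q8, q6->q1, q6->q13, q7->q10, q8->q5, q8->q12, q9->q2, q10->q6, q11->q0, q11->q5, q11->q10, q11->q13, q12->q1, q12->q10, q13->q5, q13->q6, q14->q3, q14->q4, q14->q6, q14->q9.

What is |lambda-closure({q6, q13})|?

7

Start with {q6, q13}.
From q6 via lambda: add q1.
From q13 via lambda: add q5.
From q5 via lambda: add q8.
From q8 via lambda: add q12.
From q12 via lambda: add q10.
lambda-closure = {q1, q5, q6, q8, q10, q12, q13}, which has 7 states.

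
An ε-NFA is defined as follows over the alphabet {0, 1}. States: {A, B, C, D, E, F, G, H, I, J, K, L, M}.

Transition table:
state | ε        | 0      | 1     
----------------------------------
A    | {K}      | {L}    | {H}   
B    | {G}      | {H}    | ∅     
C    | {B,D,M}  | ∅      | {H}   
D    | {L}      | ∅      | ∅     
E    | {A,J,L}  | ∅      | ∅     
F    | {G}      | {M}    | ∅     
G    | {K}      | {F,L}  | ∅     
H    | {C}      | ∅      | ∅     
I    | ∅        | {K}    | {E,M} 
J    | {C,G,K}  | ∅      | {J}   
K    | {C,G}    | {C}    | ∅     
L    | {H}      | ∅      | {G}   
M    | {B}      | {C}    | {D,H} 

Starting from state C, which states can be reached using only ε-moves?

Start with {C}.
From C via ε: add B, D, M.
From B via ε: add G.
From D via ε: add L.
From G via ε: add K.
From L via ε: add H.
No new states can be added; the closed set is {B, C, D, G, H, K, L, M}.

{B, C, D, G, H, K, L, M}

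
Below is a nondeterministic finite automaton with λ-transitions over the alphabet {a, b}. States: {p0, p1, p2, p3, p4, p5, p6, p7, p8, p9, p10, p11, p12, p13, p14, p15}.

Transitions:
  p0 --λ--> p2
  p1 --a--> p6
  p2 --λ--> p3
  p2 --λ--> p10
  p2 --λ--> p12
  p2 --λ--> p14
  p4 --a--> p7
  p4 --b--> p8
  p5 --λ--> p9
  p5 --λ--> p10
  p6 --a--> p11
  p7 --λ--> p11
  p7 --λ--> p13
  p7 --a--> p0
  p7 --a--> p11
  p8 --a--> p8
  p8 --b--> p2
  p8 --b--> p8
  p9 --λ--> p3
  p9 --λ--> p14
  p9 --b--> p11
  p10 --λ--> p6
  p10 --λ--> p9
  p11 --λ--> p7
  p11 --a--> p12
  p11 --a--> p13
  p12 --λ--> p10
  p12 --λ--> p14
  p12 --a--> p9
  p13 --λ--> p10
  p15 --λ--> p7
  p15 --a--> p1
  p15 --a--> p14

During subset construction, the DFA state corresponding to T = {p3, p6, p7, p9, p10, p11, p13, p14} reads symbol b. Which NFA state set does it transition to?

p9 on b → {p11}.
No b-transition from p3, p6, p7, p10, p11, p13, p14.
Union after reading b: {p11}.
Now take the λ-closure:
From p11 via λ: add p7.
From p7 via λ: add p13.
From p13 via λ: add p10.
From p10 via λ: add p6, p9.
From p9 via λ: add p3, p14.
No new states can be added; the closed set is {p3, p6, p7, p9, p10, p11, p13, p14}.

{p3, p6, p7, p9, p10, p11, p13, p14}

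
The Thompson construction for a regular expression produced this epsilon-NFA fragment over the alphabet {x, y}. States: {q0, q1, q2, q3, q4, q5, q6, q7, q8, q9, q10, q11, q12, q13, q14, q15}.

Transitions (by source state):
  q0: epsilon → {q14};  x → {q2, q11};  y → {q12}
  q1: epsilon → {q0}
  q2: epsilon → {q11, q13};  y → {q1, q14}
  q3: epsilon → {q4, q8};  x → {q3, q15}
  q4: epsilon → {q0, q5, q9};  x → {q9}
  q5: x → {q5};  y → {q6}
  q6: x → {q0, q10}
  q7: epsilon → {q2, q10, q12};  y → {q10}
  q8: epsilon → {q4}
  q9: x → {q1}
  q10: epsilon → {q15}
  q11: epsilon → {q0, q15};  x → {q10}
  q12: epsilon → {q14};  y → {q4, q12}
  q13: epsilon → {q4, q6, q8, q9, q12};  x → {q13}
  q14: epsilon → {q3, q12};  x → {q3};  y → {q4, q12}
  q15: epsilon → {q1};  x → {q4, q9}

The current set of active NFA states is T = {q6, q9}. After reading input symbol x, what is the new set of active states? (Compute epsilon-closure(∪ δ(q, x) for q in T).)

q6 on x → {q0, q10}.
q9 on x → {q1}.
Union after reading x: {q0, q1, q10}.
Now take the epsilon-closure:
From q0 via epsilon: add q14.
From q10 via epsilon: add q15.
From q14 via epsilon: add q3, q12.
From q3 via epsilon: add q4, q8.
From q4 via epsilon: add q5, q9.
No new states can be added; the closed set is {q0, q1, q3, q4, q5, q8, q9, q10, q12, q14, q15}.

{q0, q1, q3, q4, q5, q8, q9, q10, q12, q14, q15}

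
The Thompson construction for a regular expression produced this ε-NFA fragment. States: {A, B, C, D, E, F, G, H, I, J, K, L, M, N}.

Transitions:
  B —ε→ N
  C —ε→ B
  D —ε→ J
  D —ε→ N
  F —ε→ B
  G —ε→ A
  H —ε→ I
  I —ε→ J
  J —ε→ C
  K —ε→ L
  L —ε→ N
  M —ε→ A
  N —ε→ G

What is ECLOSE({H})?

Start with {H}.
From H via ε: add I.
From I via ε: add J.
From J via ε: add C.
From C via ε: add B.
From B via ε: add N.
From N via ε: add G.
From G via ε: add A.
No new states can be added; the closed set is {A, B, C, G, H, I, J, N}.

{A, B, C, G, H, I, J, N}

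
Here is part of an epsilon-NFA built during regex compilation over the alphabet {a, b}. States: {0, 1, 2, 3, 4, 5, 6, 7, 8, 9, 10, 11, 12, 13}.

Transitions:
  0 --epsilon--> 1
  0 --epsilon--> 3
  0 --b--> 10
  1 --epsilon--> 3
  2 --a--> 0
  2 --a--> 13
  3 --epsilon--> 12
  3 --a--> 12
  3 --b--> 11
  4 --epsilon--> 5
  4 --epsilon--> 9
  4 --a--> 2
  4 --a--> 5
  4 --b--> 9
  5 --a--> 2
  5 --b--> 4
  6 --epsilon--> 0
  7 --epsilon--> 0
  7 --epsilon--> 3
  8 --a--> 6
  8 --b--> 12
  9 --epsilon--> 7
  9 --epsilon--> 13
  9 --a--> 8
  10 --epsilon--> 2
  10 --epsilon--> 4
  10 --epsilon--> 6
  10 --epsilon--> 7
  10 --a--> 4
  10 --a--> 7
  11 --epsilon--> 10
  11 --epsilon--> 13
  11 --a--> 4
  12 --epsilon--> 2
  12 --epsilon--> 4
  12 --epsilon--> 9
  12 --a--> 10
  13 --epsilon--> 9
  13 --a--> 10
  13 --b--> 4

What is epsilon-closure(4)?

{0, 1, 2, 3, 4, 5, 7, 9, 12, 13}

Start with {4}.
From 4 via epsilon: add 5, 9.
From 9 via epsilon: add 7, 13.
From 7 via epsilon: add 0, 3.
From 0 via epsilon: add 1.
From 3 via epsilon: add 12.
From 12 via epsilon: add 2.
No new states can be added; the closed set is {0, 1, 2, 3, 4, 5, 7, 9, 12, 13}.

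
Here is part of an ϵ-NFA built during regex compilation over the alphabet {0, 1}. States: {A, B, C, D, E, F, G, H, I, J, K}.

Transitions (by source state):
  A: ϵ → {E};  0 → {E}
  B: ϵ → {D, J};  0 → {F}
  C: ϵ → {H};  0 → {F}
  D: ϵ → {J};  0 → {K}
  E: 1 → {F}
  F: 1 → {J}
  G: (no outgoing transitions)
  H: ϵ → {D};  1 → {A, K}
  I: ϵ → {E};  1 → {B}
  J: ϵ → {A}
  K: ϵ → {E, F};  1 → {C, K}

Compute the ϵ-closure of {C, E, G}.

Start with {C, E, G}.
From C via ϵ: add H.
From H via ϵ: add D.
From D via ϵ: add J.
From J via ϵ: add A.
No new states can be added; the closed set is {A, C, D, E, G, H, J}.

{A, C, D, E, G, H, J}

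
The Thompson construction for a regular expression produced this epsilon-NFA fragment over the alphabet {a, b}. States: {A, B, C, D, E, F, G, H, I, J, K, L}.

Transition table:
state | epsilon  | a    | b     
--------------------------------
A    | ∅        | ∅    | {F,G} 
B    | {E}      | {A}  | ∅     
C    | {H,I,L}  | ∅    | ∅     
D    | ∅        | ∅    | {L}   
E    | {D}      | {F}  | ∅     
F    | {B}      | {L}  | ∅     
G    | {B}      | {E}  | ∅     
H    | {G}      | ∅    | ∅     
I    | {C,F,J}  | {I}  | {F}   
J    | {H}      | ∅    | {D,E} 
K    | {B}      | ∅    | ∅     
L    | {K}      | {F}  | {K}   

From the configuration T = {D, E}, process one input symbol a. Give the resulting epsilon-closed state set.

E on a → {F}.
No a-transition from D.
Union after reading a: {F}.
Now take the epsilon-closure:
From F via epsilon: add B.
From B via epsilon: add E.
From E via epsilon: add D.
No new states can be added; the closed set is {B, D, E, F}.

{B, D, E, F}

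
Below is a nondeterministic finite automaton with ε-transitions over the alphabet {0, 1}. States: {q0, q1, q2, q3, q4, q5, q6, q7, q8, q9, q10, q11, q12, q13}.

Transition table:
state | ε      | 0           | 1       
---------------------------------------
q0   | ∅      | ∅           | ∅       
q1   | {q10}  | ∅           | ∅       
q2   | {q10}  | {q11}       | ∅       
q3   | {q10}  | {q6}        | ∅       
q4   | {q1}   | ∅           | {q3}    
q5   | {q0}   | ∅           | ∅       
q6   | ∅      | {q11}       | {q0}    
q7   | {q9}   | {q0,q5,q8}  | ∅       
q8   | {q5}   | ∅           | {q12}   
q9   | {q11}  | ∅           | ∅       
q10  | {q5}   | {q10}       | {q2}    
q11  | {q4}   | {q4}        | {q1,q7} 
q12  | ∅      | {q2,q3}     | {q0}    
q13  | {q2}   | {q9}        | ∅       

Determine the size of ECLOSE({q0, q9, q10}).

7

Start with {q0, q9, q10}.
From q9 via ε: add q11.
From q10 via ε: add q5.
From q11 via ε: add q4.
From q4 via ε: add q1.
ε-closure = {q0, q1, q4, q5, q9, q10, q11}, which has 7 states.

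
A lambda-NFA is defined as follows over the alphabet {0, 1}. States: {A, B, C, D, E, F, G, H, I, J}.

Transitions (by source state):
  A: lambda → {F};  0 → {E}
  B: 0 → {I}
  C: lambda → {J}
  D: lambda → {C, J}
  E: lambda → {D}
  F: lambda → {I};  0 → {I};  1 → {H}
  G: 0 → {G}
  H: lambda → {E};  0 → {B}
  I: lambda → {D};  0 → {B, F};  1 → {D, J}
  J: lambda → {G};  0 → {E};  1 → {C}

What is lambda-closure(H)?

{C, D, E, G, H, J}

Start with {H}.
From H via lambda: add E.
From E via lambda: add D.
From D via lambda: add C, J.
From J via lambda: add G.
No new states can be added; the closed set is {C, D, E, G, H, J}.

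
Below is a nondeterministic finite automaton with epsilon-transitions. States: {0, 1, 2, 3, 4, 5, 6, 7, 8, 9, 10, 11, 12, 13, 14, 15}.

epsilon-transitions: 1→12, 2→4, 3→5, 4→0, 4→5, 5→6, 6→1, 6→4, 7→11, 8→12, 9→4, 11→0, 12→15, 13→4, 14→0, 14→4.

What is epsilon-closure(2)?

{0, 1, 2, 4, 5, 6, 12, 15}

Start with {2}.
From 2 via epsilon: add 4.
From 4 via epsilon: add 0, 5.
From 5 via epsilon: add 6.
From 6 via epsilon: add 1.
From 1 via epsilon: add 12.
From 12 via epsilon: add 15.
No new states can be added; the closed set is {0, 1, 2, 4, 5, 6, 12, 15}.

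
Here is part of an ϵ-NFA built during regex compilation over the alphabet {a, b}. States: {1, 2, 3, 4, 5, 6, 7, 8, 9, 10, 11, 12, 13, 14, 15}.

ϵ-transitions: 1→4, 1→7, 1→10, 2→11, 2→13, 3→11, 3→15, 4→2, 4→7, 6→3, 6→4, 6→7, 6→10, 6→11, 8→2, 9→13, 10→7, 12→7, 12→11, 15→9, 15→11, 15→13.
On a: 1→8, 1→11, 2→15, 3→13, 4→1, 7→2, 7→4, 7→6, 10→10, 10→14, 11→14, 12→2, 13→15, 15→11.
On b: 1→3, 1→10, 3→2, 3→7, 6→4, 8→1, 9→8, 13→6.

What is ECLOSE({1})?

Start with {1}.
From 1 via ϵ: add 4, 7, 10.
From 4 via ϵ: add 2.
From 2 via ϵ: add 11, 13.
No new states can be added; the closed set is {1, 2, 4, 7, 10, 11, 13}.

{1, 2, 4, 7, 10, 11, 13}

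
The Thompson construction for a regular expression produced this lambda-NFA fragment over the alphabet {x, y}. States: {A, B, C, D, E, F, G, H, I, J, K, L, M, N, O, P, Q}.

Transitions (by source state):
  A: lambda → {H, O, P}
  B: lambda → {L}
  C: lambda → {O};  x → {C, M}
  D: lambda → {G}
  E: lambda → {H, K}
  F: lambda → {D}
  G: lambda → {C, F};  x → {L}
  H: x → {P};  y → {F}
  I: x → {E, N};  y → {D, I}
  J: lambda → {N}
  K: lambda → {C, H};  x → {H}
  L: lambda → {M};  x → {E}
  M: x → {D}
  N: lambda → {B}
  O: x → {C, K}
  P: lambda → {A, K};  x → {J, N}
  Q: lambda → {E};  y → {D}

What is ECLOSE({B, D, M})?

Start with {B, D, M}.
From B via lambda: add L.
From D via lambda: add G.
From G via lambda: add C, F.
From C via lambda: add O.
No new states can be added; the closed set is {B, C, D, F, G, L, M, O}.

{B, C, D, F, G, L, M, O}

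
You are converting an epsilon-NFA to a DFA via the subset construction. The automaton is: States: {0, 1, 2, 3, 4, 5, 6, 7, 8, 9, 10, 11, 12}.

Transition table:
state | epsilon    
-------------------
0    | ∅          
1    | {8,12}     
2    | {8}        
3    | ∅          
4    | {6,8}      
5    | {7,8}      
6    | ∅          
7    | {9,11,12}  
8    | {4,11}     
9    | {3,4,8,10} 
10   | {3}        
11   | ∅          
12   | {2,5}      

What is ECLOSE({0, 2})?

Start with {0, 2}.
From 2 via epsilon: add 8.
From 8 via epsilon: add 4, 11.
From 4 via epsilon: add 6.
No new states can be added; the closed set is {0, 2, 4, 6, 8, 11}.

{0, 2, 4, 6, 8, 11}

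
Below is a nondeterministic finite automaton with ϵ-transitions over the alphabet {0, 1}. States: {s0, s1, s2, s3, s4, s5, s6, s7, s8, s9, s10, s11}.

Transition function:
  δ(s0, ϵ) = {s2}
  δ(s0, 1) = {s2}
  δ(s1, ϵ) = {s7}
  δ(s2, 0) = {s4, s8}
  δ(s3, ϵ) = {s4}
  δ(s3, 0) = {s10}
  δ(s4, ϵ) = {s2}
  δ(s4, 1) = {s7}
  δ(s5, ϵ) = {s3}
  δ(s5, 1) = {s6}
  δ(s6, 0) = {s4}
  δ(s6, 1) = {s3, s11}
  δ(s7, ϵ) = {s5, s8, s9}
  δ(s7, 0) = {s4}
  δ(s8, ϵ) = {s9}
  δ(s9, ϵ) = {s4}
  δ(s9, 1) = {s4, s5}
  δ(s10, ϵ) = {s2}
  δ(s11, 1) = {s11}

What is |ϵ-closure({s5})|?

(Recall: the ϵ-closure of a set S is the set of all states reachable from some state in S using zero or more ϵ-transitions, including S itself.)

4

Start with {s5}.
From s5 via ϵ: add s3.
From s3 via ϵ: add s4.
From s4 via ϵ: add s2.
ϵ-closure = {s2, s3, s4, s5}, which has 4 states.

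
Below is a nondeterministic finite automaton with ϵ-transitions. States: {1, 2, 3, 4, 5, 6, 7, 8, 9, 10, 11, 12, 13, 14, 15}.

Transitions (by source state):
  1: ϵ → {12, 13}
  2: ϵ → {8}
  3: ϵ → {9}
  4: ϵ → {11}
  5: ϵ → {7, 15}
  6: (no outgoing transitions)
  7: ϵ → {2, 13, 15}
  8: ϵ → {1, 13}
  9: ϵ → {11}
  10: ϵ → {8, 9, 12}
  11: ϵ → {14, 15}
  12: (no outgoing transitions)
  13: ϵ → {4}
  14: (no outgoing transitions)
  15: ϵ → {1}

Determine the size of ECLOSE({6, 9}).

9

Start with {6, 9}.
From 9 via ϵ: add 11.
From 11 via ϵ: add 14, 15.
From 15 via ϵ: add 1.
From 1 via ϵ: add 12, 13.
From 13 via ϵ: add 4.
ϵ-closure = {1, 4, 6, 9, 11, 12, 13, 14, 15}, which has 9 states.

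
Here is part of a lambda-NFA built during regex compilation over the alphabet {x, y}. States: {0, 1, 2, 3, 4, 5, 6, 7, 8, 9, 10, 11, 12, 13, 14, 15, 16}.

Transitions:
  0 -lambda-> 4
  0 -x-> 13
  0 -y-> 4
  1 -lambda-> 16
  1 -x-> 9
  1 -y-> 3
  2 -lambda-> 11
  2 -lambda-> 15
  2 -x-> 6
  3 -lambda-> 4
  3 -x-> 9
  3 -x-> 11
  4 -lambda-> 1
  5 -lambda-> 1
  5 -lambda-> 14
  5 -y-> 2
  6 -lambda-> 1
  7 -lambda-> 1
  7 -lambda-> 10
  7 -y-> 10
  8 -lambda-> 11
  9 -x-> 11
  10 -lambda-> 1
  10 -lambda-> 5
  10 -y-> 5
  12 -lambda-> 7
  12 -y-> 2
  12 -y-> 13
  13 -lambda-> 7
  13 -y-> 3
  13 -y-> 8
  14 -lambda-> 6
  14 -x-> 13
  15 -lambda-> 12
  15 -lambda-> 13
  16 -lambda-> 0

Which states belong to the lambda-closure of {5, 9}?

{0, 1, 4, 5, 6, 9, 14, 16}

Start with {5, 9}.
From 5 via lambda: add 1, 14.
From 1 via lambda: add 16.
From 14 via lambda: add 6.
From 16 via lambda: add 0.
From 0 via lambda: add 4.
No new states can be added; the closed set is {0, 1, 4, 5, 6, 9, 14, 16}.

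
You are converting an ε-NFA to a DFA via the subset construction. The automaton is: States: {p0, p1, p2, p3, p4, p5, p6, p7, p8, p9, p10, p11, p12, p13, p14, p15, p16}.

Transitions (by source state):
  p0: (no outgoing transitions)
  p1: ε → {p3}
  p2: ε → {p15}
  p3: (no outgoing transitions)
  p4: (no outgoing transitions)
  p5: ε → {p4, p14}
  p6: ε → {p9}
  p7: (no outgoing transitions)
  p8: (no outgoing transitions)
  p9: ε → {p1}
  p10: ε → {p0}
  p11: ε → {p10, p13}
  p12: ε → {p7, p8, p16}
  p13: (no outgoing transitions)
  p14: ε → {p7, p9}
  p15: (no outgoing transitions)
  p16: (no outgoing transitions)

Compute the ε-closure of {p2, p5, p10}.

Start with {p2, p5, p10}.
From p2 via ε: add p15.
From p5 via ε: add p4, p14.
From p10 via ε: add p0.
From p14 via ε: add p7, p9.
From p9 via ε: add p1.
From p1 via ε: add p3.
No new states can be added; the closed set is {p0, p1, p2, p3, p4, p5, p7, p9, p10, p14, p15}.

{p0, p1, p2, p3, p4, p5, p7, p9, p10, p14, p15}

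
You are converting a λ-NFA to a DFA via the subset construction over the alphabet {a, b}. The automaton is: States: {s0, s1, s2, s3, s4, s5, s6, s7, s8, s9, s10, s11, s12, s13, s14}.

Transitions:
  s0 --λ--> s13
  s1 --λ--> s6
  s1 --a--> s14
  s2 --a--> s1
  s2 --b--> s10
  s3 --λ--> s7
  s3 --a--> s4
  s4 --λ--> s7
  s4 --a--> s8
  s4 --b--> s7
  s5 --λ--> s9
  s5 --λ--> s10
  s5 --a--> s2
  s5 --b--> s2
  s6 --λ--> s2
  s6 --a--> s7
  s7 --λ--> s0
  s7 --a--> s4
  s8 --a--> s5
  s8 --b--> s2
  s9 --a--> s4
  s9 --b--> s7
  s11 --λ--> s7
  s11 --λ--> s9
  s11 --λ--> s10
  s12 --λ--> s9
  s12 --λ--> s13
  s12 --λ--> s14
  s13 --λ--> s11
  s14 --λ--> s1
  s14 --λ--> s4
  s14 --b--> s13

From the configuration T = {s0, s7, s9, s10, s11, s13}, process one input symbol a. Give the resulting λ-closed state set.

s7 on a → {s4}.
s9 on a → {s4}.
No a-transition from s0, s10, s11, s13.
Union after reading a: {s4}.
Now take the λ-closure:
From s4 via λ: add s7.
From s7 via λ: add s0.
From s0 via λ: add s13.
From s13 via λ: add s11.
From s11 via λ: add s9, s10.
No new states can be added; the closed set is {s0, s4, s7, s9, s10, s11, s13}.

{s0, s4, s7, s9, s10, s11, s13}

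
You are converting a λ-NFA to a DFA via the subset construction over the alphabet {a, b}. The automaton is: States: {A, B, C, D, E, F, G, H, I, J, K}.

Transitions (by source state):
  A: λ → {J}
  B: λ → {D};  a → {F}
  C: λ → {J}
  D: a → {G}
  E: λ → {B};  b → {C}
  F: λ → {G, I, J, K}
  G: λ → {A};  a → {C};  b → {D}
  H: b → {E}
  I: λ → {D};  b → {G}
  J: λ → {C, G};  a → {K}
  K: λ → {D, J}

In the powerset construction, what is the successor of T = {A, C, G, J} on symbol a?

{A, C, D, G, J, K}

G on a → {C}.
J on a → {K}.
No a-transition from A, C.
Union after reading a: {C, K}.
Now take the λ-closure:
From C via λ: add J.
From K via λ: add D.
From J via λ: add G.
From G via λ: add A.
No new states can be added; the closed set is {A, C, D, G, J, K}.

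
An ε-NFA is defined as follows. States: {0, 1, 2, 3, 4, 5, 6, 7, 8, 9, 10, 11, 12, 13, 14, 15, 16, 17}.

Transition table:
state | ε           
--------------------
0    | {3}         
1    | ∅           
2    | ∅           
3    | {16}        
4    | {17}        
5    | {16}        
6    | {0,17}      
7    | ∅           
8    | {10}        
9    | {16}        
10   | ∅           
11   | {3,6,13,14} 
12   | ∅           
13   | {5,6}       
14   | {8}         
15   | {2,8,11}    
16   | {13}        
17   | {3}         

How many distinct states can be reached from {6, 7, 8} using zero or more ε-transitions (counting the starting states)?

10

Start with {6, 7, 8}.
From 6 via ε: add 0, 17.
From 8 via ε: add 10.
From 0 via ε: add 3.
From 3 via ε: add 16.
From 16 via ε: add 13.
From 13 via ε: add 5.
ε-closure = {0, 3, 5, 6, 7, 8, 10, 13, 16, 17}, which has 10 states.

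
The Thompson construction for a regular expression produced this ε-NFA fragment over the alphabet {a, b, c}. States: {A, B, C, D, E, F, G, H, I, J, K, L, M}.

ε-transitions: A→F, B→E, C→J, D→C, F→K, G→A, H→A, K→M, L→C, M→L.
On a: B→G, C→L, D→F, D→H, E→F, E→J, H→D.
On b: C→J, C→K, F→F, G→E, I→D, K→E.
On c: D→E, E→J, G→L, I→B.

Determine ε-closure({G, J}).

Start with {G, J}.
From G via ε: add A.
From A via ε: add F.
From F via ε: add K.
From K via ε: add M.
From M via ε: add L.
From L via ε: add C.
No new states can be added; the closed set is {A, C, F, G, J, K, L, M}.

{A, C, F, G, J, K, L, M}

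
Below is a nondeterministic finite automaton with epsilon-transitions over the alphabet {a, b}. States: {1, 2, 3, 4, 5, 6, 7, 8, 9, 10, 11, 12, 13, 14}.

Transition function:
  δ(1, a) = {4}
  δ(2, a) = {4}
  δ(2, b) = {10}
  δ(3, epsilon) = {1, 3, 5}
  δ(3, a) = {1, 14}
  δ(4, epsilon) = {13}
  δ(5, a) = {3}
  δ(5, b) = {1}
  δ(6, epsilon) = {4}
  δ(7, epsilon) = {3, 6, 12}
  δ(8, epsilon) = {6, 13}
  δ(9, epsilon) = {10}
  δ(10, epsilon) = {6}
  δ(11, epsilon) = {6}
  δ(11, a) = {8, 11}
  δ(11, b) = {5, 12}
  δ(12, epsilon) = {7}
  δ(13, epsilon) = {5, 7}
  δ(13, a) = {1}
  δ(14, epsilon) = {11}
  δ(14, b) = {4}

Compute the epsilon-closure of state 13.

Start with {13}.
From 13 via epsilon: add 5, 7.
From 7 via epsilon: add 3, 6, 12.
From 3 via epsilon: add 1.
From 6 via epsilon: add 4.
No new states can be added; the closed set is {1, 3, 4, 5, 6, 7, 12, 13}.

{1, 3, 4, 5, 6, 7, 12, 13}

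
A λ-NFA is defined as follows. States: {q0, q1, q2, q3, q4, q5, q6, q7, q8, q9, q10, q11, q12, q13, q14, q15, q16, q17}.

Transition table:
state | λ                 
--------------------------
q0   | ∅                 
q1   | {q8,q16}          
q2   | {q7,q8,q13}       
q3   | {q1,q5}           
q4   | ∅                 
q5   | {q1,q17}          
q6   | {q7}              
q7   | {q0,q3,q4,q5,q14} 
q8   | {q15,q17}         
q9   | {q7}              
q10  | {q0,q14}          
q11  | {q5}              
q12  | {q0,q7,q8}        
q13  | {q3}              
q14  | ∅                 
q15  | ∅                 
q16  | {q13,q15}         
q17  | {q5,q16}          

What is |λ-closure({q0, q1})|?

9

Start with {q0, q1}.
From q1 via λ: add q8, q16.
From q8 via λ: add q15, q17.
From q16 via λ: add q13.
From q13 via λ: add q3.
From q17 via λ: add q5.
λ-closure = {q0, q1, q3, q5, q8, q13, q15, q16, q17}, which has 9 states.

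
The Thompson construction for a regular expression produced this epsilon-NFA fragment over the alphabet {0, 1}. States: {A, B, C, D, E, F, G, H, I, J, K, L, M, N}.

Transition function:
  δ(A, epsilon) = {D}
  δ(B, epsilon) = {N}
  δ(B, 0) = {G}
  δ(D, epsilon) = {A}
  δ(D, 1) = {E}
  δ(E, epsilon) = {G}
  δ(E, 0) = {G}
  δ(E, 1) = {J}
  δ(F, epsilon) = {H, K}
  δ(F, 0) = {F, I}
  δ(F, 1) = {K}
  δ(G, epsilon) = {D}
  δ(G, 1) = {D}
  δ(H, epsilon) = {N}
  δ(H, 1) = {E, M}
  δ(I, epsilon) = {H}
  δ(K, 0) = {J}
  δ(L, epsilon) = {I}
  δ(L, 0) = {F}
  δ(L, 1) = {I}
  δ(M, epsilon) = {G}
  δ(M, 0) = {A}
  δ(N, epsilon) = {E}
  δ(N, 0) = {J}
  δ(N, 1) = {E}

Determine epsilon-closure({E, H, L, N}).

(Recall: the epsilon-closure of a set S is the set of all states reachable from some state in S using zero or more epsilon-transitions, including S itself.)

{A, D, E, G, H, I, L, N}

Start with {E, H, L, N}.
From E via epsilon: add G.
From L via epsilon: add I.
From G via epsilon: add D.
From D via epsilon: add A.
No new states can be added; the closed set is {A, D, E, G, H, I, L, N}.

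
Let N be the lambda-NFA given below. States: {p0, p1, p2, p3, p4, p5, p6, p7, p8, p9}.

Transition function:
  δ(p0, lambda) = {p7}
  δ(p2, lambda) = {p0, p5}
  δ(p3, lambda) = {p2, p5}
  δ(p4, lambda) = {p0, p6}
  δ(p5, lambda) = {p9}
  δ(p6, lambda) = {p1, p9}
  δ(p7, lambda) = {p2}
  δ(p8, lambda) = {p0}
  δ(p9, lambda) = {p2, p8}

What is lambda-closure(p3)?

Start with {p3}.
From p3 via lambda: add p2, p5.
From p2 via lambda: add p0.
From p5 via lambda: add p9.
From p0 via lambda: add p7.
From p9 via lambda: add p8.
No new states can be added; the closed set is {p0, p2, p3, p5, p7, p8, p9}.

{p0, p2, p3, p5, p7, p8, p9}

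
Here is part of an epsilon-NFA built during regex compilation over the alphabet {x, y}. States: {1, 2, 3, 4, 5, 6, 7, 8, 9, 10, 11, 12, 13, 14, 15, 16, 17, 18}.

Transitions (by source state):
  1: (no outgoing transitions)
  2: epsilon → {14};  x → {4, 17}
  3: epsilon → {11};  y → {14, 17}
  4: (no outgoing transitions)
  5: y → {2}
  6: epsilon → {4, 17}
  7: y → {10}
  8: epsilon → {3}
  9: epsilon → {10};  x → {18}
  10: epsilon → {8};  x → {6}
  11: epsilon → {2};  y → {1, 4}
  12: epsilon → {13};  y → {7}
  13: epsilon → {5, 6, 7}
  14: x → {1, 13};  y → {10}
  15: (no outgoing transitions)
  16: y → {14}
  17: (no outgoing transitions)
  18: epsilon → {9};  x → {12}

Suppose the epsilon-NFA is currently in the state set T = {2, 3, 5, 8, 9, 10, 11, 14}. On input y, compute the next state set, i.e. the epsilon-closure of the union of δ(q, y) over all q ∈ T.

{1, 2, 3, 4, 8, 10, 11, 14, 17}

3 on y → {14, 17}.
5 on y → {2}.
11 on y → {1, 4}.
14 on y → {10}.
No y-transition from 2, 8, 9, 10.
Union after reading y: {1, 2, 4, 10, 14, 17}.
Now take the epsilon-closure:
From 10 via epsilon: add 8.
From 8 via epsilon: add 3.
From 3 via epsilon: add 11.
No new states can be added; the closed set is {1, 2, 3, 4, 8, 10, 11, 14, 17}.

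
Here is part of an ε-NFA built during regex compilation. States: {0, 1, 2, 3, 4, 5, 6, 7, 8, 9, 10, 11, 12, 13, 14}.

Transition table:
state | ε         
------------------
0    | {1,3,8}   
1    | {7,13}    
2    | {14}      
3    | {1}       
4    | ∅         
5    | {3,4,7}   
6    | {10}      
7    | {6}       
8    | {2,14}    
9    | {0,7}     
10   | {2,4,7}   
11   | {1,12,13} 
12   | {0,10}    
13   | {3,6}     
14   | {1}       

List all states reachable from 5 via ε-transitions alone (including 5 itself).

{1, 2, 3, 4, 5, 6, 7, 10, 13, 14}

Start with {5}.
From 5 via ε: add 3, 4, 7.
From 3 via ε: add 1.
From 7 via ε: add 6.
From 1 via ε: add 13.
From 6 via ε: add 10.
From 10 via ε: add 2.
From 2 via ε: add 14.
No new states can be added; the closed set is {1, 2, 3, 4, 5, 6, 7, 10, 13, 14}.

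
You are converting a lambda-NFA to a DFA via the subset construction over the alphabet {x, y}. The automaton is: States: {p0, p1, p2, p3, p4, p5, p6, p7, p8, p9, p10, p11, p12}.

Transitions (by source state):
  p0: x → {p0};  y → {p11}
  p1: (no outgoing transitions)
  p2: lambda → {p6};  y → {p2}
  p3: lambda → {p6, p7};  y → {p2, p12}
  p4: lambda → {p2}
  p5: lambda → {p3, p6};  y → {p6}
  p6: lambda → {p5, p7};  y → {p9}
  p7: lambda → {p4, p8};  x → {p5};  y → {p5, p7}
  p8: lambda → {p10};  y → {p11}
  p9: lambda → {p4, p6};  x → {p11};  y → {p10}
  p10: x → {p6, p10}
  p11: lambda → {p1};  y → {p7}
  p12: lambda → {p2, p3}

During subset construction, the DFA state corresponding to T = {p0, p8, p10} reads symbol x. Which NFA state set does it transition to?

{p0, p2, p3, p4, p5, p6, p7, p8, p10}

p0 on x → {p0}.
p10 on x → {p6, p10}.
No x-transition from p8.
Union after reading x: {p0, p6, p10}.
Now take the lambda-closure:
From p6 via lambda: add p5, p7.
From p5 via lambda: add p3.
From p7 via lambda: add p4, p8.
From p4 via lambda: add p2.
No new states can be added; the closed set is {p0, p2, p3, p4, p5, p6, p7, p8, p10}.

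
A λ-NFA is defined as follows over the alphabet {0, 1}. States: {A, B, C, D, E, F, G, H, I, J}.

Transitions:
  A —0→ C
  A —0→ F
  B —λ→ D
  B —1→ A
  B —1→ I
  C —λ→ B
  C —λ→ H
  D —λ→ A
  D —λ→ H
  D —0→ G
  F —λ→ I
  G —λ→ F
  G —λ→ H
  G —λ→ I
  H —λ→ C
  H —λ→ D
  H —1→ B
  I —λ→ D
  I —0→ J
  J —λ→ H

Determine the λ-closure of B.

Start with {B}.
From B via λ: add D.
From D via λ: add A, H.
From H via λ: add C.
No new states can be added; the closed set is {A, B, C, D, H}.

{A, B, C, D, H}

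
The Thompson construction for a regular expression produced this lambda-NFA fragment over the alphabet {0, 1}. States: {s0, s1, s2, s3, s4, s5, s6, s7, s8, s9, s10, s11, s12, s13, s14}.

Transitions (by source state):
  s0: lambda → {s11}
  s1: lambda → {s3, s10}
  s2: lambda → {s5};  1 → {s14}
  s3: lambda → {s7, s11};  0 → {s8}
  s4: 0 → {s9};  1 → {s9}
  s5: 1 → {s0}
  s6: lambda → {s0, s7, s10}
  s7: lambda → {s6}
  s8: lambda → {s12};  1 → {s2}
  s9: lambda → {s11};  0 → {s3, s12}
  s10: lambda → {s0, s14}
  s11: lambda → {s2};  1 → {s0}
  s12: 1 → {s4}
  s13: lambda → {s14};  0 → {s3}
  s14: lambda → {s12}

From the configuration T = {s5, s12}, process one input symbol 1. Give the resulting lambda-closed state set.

s5 on 1 → {s0}.
s12 on 1 → {s4}.
Union after reading 1: {s0, s4}.
Now take the lambda-closure:
From s0 via lambda: add s11.
From s11 via lambda: add s2.
From s2 via lambda: add s5.
No new states can be added; the closed set is {s0, s2, s4, s5, s11}.

{s0, s2, s4, s5, s11}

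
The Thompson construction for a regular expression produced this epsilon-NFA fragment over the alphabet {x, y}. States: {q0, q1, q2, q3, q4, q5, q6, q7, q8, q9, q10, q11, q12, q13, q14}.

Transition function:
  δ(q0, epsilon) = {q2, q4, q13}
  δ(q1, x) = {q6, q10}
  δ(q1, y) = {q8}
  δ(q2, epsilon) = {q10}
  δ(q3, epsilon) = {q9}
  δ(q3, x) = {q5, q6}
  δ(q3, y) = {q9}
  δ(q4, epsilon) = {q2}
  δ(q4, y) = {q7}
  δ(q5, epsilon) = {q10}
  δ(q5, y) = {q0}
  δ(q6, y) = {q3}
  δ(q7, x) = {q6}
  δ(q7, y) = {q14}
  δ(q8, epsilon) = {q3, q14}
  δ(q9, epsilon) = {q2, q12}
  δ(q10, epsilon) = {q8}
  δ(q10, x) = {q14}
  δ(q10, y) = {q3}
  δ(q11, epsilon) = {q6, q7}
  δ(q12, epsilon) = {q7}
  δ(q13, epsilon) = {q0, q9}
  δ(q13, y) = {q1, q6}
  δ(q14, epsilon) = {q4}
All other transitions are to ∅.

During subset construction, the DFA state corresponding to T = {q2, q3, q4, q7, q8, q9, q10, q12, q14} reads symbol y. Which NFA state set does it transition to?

{q2, q3, q4, q7, q8, q9, q10, q12, q14}

q3 on y → {q9}.
q4 on y → {q7}.
q7 on y → {q14}.
q10 on y → {q3}.
No y-transition from q2, q8, q9, q12, q14.
Union after reading y: {q3, q7, q9, q14}.
Now take the epsilon-closure:
From q9 via epsilon: add q2, q12.
From q14 via epsilon: add q4.
From q2 via epsilon: add q10.
From q10 via epsilon: add q8.
No new states can be added; the closed set is {q2, q3, q4, q7, q8, q9, q10, q12, q14}.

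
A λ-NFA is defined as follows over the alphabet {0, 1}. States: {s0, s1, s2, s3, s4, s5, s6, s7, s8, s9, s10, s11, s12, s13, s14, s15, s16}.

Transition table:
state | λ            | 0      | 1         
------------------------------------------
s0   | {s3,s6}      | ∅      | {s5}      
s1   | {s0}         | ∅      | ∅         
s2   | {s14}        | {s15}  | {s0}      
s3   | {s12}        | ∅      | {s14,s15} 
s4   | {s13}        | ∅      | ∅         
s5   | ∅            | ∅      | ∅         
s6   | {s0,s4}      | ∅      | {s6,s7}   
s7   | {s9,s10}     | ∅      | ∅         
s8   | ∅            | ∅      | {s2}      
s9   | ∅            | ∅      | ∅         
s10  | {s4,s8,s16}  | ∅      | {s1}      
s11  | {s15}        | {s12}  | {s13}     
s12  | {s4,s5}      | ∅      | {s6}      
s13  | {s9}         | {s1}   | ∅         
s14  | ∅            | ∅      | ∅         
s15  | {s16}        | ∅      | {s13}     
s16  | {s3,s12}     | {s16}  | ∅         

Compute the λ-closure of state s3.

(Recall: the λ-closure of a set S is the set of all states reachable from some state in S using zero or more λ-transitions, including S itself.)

Start with {s3}.
From s3 via λ: add s12.
From s12 via λ: add s4, s5.
From s4 via λ: add s13.
From s13 via λ: add s9.
No new states can be added; the closed set is {s3, s4, s5, s9, s12, s13}.

{s3, s4, s5, s9, s12, s13}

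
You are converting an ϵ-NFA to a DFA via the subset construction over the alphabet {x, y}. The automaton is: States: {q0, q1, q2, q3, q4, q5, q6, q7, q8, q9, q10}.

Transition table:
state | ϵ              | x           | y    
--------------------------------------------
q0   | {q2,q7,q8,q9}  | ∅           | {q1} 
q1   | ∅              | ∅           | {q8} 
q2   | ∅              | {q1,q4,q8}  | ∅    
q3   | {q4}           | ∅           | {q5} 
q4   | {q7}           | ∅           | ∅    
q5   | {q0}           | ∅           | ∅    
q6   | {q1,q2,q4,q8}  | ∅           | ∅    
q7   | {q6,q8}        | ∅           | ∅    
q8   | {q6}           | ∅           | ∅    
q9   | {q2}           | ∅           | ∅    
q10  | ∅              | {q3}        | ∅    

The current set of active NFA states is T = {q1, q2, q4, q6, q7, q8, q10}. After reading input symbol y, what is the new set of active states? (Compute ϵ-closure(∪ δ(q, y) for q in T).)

{q1, q2, q4, q6, q7, q8}

q1 on y → {q8}.
No y-transition from q2, q4, q6, q7, q8, q10.
Union after reading y: {q8}.
Now take the ϵ-closure:
From q8 via ϵ: add q6.
From q6 via ϵ: add q1, q2, q4.
From q4 via ϵ: add q7.
No new states can be added; the closed set is {q1, q2, q4, q6, q7, q8}.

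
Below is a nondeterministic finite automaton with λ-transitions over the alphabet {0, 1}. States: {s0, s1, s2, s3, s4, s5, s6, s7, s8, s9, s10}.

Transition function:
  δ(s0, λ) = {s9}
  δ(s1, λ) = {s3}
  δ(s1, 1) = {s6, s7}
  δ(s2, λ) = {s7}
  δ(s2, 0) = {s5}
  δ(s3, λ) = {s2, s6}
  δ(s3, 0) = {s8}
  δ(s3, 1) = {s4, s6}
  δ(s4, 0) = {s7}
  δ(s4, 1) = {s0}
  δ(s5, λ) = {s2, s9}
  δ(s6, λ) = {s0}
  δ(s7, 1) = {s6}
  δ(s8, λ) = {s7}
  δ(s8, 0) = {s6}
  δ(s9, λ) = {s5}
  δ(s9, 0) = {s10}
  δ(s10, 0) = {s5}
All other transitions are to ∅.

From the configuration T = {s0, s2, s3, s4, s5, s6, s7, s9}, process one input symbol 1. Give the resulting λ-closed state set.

{s0, s2, s4, s5, s6, s7, s9}

s3 on 1 → {s4, s6}.
s4 on 1 → {s0}.
s7 on 1 → {s6}.
No 1-transition from s0, s2, s5, s6, s9.
Union after reading 1: {s0, s4, s6}.
Now take the λ-closure:
From s0 via λ: add s9.
From s9 via λ: add s5.
From s5 via λ: add s2.
From s2 via λ: add s7.
No new states can be added; the closed set is {s0, s2, s4, s5, s6, s7, s9}.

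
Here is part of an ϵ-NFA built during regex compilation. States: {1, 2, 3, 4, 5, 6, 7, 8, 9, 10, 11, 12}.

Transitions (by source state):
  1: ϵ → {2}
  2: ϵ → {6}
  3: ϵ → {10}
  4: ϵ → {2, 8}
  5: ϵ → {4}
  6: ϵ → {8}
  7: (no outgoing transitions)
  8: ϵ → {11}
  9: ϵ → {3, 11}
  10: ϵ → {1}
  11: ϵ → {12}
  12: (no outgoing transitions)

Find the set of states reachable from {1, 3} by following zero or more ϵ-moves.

Start with {1, 3}.
From 1 via ϵ: add 2.
From 3 via ϵ: add 10.
From 2 via ϵ: add 6.
From 6 via ϵ: add 8.
From 8 via ϵ: add 11.
From 11 via ϵ: add 12.
No new states can be added; the closed set is {1, 2, 3, 6, 8, 10, 11, 12}.

{1, 2, 3, 6, 8, 10, 11, 12}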